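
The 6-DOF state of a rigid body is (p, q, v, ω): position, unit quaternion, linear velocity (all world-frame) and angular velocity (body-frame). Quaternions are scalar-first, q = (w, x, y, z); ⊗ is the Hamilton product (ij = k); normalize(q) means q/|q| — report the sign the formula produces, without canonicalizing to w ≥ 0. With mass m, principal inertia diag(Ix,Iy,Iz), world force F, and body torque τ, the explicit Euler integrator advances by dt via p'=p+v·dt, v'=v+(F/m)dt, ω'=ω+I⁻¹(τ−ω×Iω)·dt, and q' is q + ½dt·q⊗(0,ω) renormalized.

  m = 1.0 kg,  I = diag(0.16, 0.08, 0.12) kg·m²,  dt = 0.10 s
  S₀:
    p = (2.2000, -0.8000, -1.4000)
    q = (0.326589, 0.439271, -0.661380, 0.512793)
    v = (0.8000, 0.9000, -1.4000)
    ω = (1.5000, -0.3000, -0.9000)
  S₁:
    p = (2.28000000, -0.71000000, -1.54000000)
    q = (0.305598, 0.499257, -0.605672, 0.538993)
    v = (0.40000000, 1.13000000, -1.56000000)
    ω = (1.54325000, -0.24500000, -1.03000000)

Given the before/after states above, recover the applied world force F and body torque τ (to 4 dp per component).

F = (-4.0000, 2.3000, -1.6000)
τ = (0.0800, -0.0100, -0.1200)

ω₁ − ω₀ = (0.04325000, 0.05500000, -0.13000000)
I·α + gyro = (0.0800, -0.0100, -0.1200)
Δv = v₁−v₀ = (-0.40000000, 0.23000000, -0.16000000)
m·(v₁−v₀)/dt = (-4.0000, 2.3000, -1.6000)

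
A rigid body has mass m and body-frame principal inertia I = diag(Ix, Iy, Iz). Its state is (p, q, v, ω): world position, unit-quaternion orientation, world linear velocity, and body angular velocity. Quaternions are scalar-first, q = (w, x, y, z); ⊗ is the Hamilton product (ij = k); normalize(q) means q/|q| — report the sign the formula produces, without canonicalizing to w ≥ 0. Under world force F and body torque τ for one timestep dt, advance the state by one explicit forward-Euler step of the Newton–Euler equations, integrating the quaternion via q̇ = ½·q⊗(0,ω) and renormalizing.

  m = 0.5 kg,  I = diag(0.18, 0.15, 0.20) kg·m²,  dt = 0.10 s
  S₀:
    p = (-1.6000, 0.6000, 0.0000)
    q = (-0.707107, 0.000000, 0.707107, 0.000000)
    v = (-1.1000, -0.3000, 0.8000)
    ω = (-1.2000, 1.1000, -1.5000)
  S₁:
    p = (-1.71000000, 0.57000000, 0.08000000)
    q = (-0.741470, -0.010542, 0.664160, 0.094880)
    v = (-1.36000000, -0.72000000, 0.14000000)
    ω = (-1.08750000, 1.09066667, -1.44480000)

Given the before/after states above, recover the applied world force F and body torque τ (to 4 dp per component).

F = (-1.3000, -2.1000, -3.3000)
τ = (0.1200, -0.0500, 0.1500)

ω₁ − ω₀ = (0.11250000, -0.00933333, 0.05520000)
gyro term ω₀×Iω₀ = (-0.0825, -0.0360, 0.0396)
applied torque τ = (0.1200, -0.0500, 0.1500)
v₁ − v₀ = (-0.26000000, -0.42000000, -0.66000000)
m·(v₁−v₀)/dt = (-1.3000, -2.1000, -3.3000)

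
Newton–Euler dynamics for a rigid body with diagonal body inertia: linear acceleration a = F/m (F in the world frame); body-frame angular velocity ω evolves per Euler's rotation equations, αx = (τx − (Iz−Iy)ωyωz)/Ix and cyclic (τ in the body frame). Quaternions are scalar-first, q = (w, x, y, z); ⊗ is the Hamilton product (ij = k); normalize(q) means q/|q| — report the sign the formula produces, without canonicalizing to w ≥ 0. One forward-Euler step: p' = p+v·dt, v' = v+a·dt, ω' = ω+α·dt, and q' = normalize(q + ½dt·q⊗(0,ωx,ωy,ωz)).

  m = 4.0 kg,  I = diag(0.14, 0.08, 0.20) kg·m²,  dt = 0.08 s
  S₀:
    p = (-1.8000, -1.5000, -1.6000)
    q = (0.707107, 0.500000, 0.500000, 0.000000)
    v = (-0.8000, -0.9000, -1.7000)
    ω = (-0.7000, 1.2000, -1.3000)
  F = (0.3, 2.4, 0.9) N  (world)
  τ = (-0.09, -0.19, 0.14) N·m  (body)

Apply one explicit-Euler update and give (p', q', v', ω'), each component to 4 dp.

p + v·dt = (-1.8640, -1.5720, -1.7360)
v' = v + a·dt = (-0.7940, -0.8520, -1.6820)
angular accel α = (0.6943, -1.6925, 0.4480)
new body rate ω' = (-0.6445, 1.0646, -1.2642)
2q̇ = q⊗(0,ω) = (-0.2500000, -1.1449749, 1.4985284, 0.0307609)
q' = normalize(q + ½dt·q⊗(0,ω)) = (0.6951, 0.4529, 0.5583, 0.0012)

p' = (-1.8640, -1.5720, -1.7360)
q' = (0.6951, 0.4529, 0.5583, 0.0012)
v' = (-0.7940, -0.8520, -1.6820)
ω' = (-0.6445, 1.0646, -1.2642)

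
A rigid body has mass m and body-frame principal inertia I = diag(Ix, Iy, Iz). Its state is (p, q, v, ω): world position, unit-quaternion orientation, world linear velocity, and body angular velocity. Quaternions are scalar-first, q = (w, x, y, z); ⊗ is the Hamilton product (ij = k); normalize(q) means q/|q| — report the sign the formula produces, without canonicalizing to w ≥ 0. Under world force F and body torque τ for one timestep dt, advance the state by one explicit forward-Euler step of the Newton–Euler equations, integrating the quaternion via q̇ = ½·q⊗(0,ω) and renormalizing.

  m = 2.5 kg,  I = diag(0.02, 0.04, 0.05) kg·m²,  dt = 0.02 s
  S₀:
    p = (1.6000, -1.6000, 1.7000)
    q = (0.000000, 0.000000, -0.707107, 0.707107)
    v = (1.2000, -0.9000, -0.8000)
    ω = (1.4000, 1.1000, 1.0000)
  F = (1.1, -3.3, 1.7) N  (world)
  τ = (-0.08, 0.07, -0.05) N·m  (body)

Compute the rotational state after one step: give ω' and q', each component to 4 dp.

ω' = (1.3090, 1.1560, 0.9677)
q' = (0.0007, -0.0148, -0.6971, 0.7169)

(τ − ω×Iω)/I = (-4.5500, 2.8000, -1.6160)
ω' = ω + α·dt = (1.3090, 1.1560, 0.9677)
q⊗(0,ω) = (0.0707107, -1.4849247, 0.9899498, 0.9899498)
q' = normalize(q + ½dt·q⊗(0,ω)) = (0.0007, -0.0148, -0.6971, 0.7169)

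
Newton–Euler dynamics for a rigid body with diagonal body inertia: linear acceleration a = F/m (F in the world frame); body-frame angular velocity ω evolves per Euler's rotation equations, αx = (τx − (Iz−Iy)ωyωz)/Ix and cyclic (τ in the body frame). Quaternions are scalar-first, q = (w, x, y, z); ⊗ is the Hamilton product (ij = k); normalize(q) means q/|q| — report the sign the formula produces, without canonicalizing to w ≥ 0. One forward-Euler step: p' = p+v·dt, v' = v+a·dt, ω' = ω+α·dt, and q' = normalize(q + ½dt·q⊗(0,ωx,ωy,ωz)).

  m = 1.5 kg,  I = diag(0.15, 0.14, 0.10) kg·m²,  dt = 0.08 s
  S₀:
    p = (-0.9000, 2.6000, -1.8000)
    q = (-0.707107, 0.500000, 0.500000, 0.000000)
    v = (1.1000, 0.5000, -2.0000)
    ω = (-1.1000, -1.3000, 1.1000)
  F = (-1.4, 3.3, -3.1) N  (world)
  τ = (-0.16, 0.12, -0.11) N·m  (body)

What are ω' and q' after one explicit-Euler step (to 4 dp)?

(τ − ω×Iω)/I = (-1.4480, 1.2893, -0.9570)
ω' = ω + α·dt = (-1.2158, -1.1969, 1.0234)
Hamilton product q⊗(0,ω) = (1.2000000, 1.3278177, 0.3692391, -0.8778177)
updated quaternion q' = (-0.6570, 0.5513, 0.5131, -0.0350)

ω' = (-1.2158, -1.1969, 1.0234)
q' = (-0.6570, 0.5513, 0.5131, -0.0350)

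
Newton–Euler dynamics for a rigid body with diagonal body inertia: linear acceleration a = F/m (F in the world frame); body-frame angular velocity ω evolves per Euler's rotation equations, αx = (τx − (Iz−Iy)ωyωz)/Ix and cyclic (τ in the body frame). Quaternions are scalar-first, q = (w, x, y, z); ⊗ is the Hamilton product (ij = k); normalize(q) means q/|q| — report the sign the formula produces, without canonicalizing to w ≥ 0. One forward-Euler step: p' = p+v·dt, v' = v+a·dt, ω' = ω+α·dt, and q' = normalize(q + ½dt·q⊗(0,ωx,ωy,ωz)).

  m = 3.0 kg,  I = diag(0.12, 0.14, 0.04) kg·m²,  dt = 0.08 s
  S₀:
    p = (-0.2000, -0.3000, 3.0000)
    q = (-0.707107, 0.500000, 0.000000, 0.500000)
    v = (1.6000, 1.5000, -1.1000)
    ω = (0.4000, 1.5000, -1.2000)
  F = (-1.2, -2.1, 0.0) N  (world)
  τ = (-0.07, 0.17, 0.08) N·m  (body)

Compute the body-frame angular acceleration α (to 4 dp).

gyro term ω×Iω = (0.1800, -0.0384, 0.0120)
angular accel α = (-2.0833, 1.4886, 1.7000)

α = (-2.0833, 1.4886, 1.7000)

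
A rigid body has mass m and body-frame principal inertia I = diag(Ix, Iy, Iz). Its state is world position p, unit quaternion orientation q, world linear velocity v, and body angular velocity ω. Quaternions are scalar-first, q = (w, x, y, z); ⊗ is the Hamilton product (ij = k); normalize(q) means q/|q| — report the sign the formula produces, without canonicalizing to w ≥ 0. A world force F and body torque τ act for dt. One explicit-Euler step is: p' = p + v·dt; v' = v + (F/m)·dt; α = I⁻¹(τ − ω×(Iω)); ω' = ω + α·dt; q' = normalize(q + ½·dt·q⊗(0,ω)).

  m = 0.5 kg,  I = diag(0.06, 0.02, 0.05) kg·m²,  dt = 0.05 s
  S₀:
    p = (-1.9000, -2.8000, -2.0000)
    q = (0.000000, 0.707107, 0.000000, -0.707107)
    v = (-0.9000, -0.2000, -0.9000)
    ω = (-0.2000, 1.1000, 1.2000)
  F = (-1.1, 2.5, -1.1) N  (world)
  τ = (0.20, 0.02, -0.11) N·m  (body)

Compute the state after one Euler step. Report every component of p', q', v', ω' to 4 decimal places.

p' = (-1.9450, -2.8100, -2.0450)
q' = (0.0247, 0.7259, -0.0177, -0.6871)
v' = (-1.0100, 0.0500, -1.0100)
ω' = (-0.0663, 1.1560, 1.0812)

linear accel F/m = (-2.2000, 5.0000, -2.2000)
new position p' = (-1.9450, -2.8100, -2.0450)
new velocity v' = (-1.0100, 0.0500, -1.0100)
α = I⁻¹(τ − ω×Iω) = (2.6733, 1.1200, -2.3760)
ω + α·dt = (-0.0663, 1.1560, 1.0812)
q⊗(0,ω) = (0.9899498, 0.7778177, -0.7071070, 0.7778177)
q + ½dt·q⊗(0,ω), renormalized = (0.0247, 0.7259, -0.0177, -0.6871)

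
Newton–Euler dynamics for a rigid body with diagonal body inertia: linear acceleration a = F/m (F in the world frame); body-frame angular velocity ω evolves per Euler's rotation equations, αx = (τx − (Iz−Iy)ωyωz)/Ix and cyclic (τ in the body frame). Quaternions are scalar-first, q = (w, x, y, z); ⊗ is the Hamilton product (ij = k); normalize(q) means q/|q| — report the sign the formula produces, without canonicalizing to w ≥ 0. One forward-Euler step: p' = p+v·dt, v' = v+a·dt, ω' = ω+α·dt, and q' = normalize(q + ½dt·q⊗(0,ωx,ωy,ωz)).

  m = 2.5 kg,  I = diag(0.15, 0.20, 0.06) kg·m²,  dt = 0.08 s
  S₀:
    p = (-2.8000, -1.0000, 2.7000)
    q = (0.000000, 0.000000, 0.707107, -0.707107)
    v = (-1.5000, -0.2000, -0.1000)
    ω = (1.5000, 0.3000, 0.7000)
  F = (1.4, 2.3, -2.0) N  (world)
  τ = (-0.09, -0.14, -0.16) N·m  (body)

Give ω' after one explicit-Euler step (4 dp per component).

gyro term ω×Iω = (-0.0294, 0.0945, 0.0225)
(τ − ω×Iω)/I = (-0.4040, -1.1725, -3.0417)
ω' = ω + α·dt = (1.4677, 0.2062, 0.4567)

ω' = (1.4677, 0.2062, 0.4567)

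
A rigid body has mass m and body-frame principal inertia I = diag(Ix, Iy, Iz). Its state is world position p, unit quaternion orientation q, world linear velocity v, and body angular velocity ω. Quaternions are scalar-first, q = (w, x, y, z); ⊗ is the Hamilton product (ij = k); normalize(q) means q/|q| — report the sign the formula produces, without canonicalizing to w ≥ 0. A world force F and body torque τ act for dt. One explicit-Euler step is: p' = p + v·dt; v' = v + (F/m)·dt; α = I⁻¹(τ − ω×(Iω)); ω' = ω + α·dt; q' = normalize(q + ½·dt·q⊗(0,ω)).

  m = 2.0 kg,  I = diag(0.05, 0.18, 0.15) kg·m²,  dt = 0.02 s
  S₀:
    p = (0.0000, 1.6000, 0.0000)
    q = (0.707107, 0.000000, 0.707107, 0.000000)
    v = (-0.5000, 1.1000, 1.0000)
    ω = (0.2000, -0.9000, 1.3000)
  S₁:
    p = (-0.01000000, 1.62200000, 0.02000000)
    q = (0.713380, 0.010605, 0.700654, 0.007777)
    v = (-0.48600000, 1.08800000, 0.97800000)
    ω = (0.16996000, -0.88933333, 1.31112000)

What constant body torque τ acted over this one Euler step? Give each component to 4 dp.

τ = (-0.0400, 0.0700, 0.0600)

rate change Δω = (-0.03004000, 0.01066667, 0.01112000)
I·α + gyro = (-0.0400, 0.0700, 0.0600)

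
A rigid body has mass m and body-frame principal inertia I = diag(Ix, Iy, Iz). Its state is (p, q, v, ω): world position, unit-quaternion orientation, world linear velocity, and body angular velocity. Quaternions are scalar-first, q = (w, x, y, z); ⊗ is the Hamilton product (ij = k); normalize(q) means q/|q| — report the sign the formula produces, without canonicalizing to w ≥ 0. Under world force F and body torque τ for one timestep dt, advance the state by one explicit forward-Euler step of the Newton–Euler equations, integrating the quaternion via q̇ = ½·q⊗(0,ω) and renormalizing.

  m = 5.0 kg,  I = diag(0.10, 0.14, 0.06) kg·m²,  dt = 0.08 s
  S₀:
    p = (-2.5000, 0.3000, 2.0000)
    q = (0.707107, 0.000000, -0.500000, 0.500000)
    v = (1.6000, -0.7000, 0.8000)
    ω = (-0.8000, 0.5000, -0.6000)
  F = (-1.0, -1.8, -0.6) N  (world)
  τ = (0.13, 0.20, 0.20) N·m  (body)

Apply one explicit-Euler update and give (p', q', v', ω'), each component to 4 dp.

p' = (-2.3720, 0.2440, 2.0640)
q' = (0.7284, -0.0206, -0.5014, 0.4666)
v' = (1.5840, -0.7288, 0.7904)
ω' = (-0.7152, 0.6033, -0.3120)

(τ − ω×Iω)/I = (1.0600, 1.2914, 3.6000)
new body rate ω' = (-0.7152, 0.6033, -0.3120)
q⊗(0,ω) = (0.5500000, -0.5156856, -0.0464465, -0.8242642)
q' = normalize(q + ½dt·q⊗(0,ω)) = (0.7284, -0.0206, -0.5014, 0.4666)
p' = p + v·dt = (-2.3720, 0.2440, 2.0640)
v' = v + a·dt = (1.5840, -0.7288, 0.7904)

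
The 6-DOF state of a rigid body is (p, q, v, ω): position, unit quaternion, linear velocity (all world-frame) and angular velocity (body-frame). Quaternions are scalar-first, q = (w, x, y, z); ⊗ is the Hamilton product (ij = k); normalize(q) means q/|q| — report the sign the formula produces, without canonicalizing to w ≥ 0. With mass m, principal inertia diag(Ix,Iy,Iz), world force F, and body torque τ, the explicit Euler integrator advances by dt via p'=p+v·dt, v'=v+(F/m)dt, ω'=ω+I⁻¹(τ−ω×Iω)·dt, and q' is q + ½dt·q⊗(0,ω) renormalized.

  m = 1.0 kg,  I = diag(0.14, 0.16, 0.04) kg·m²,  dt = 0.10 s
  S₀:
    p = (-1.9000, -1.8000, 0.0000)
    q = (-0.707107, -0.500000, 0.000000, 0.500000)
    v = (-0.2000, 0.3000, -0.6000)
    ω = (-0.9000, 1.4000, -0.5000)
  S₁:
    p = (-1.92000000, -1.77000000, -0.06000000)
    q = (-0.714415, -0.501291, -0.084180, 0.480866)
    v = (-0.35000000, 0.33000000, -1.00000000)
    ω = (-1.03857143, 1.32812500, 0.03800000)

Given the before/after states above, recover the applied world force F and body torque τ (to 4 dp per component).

F = (-1.5000, 0.3000, -4.0000)
τ = (-0.1100, -0.0700, 0.1900)

Δv = v₁−v₀ = (-0.15000000, 0.03000000, -0.40000000)
F = m·Δv/dt = (-1.5000, 0.3000, -4.0000)
Δω = ω₁−ω₀ = (-0.13857143, -0.07187500, 0.53800000)
I·α + gyro = (-0.1100, -0.0700, 0.1900)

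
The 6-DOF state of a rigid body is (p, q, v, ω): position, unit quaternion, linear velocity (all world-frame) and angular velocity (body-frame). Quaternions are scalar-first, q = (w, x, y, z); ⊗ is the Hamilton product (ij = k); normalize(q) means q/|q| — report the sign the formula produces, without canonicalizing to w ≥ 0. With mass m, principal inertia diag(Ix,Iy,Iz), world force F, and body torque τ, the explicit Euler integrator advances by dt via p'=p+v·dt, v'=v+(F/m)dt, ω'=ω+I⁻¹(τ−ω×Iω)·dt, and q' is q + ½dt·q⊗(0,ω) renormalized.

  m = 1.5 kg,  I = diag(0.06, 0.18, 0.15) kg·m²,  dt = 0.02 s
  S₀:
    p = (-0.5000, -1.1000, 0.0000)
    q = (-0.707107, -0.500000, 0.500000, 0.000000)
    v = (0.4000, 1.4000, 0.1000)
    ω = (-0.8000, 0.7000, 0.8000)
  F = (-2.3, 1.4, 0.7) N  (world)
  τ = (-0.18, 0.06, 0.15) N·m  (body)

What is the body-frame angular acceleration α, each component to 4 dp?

α = (-2.7200, 0.0133, 1.4480)

gyro term ω×Iω = (-0.0168, 0.0576, -0.0672)
α = I⁻¹(τ − ω×Iω) = (-2.7200, 0.0133, 1.4480)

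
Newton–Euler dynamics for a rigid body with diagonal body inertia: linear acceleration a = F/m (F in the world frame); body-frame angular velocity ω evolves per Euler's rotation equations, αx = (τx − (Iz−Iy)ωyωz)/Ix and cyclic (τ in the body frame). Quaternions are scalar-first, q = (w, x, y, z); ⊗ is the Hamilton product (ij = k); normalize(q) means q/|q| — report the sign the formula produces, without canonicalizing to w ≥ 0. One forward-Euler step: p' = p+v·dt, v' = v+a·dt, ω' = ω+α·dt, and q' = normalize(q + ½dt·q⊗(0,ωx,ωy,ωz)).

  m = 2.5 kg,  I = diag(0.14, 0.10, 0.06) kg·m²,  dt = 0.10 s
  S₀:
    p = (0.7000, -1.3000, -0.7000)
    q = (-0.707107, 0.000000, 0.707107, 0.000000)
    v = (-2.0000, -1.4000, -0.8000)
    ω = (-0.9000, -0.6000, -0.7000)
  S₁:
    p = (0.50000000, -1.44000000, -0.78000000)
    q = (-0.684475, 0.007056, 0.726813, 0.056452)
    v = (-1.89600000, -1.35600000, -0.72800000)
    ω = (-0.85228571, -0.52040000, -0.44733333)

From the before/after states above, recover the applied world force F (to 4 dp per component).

F = (2.6000, 1.1000, 1.8000)

Δv = v₁−v₀ = (0.10400000, 0.04400000, 0.07200000)
F = m·Δv/dt = (2.6000, 1.1000, 1.8000)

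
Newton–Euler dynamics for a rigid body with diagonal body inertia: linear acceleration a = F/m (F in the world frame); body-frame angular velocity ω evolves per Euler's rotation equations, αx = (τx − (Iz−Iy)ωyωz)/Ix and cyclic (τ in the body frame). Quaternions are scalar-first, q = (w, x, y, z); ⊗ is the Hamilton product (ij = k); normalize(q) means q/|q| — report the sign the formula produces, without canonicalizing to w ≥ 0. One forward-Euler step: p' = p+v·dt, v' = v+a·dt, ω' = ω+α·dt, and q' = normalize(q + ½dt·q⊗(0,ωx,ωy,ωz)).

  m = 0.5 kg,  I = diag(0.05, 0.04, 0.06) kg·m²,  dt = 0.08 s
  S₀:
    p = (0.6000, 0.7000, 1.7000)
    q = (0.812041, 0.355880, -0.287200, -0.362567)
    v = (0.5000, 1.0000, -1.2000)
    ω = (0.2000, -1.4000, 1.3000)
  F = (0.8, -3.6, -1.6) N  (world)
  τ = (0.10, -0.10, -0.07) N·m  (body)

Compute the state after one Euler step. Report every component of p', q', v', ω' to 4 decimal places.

precession coupling ω×(Iω) = (-0.0364, -0.0026, 0.0028)
angular accel α = (2.7280, -2.4350, -1.2133)
ω' = ω + α·dt = (0.4182, -1.5948, 1.2029)
2q̇ = q⊗(0,ω) = (-0.0019189, -0.7185456, -1.6720148, 0.6148613)
updated quaternion q' = (0.8096, 0.3262, -0.3530, -0.3370)
a = F/m = (1.6000, -7.2000, -3.2000)
new position p' = (0.6400, 0.7800, 1.6040)
new velocity v' = (0.6280, 0.4240, -1.4560)

p' = (0.6400, 0.7800, 1.6040)
q' = (0.8096, 0.3262, -0.3530, -0.3370)
v' = (0.6280, 0.4240, -1.4560)
ω' = (0.4182, -1.5948, 1.2029)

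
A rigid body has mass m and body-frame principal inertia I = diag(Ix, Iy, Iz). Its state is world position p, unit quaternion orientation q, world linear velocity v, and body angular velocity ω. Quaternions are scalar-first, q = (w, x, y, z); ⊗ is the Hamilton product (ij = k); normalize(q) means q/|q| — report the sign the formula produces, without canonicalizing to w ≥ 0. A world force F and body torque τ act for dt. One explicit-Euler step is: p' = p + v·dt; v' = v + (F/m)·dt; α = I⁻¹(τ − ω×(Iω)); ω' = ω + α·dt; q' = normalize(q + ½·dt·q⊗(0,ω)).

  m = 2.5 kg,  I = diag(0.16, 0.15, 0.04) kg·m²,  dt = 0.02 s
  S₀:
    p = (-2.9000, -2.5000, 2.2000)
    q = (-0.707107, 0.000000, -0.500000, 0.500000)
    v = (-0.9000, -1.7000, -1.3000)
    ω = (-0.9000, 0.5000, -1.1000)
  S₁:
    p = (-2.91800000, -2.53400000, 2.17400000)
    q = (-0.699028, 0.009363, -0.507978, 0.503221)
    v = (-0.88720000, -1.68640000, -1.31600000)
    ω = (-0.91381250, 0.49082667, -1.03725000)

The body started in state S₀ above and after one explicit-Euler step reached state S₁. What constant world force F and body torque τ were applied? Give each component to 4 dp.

velocity change Δv = (0.01280000, 0.01360000, -0.01600000)
m·(v₁−v₀)/dt = (1.6000, 1.7000, -2.0000)
ω₁ − ω₀ = (-0.01381250, -0.00917333, 0.06275000)
I·α + gyro = (-0.0500, 0.0500, 0.1300)

F = (1.6000, 1.7000, -2.0000)
τ = (-0.0500, 0.0500, 0.1300)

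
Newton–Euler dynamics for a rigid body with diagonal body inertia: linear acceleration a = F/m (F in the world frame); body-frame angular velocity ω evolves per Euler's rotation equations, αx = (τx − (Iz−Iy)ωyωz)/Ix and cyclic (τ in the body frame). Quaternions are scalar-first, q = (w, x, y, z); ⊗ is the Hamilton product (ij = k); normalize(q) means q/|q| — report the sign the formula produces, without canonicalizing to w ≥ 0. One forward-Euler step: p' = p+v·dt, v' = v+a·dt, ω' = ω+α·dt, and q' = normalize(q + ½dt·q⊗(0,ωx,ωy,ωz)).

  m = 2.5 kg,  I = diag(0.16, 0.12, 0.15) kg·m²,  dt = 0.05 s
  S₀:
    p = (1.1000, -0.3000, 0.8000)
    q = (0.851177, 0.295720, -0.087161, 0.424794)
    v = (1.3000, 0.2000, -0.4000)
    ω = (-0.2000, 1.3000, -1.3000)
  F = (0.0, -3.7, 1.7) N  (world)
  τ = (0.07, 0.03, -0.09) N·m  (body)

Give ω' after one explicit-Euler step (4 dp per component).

α = I⁻¹(τ − ω×Iω) = (0.7544, 0.2283, -0.6693)
ω + α·dt = (-0.1623, 1.3114, -1.3335)

ω' = (-0.1623, 1.3114, -1.3335)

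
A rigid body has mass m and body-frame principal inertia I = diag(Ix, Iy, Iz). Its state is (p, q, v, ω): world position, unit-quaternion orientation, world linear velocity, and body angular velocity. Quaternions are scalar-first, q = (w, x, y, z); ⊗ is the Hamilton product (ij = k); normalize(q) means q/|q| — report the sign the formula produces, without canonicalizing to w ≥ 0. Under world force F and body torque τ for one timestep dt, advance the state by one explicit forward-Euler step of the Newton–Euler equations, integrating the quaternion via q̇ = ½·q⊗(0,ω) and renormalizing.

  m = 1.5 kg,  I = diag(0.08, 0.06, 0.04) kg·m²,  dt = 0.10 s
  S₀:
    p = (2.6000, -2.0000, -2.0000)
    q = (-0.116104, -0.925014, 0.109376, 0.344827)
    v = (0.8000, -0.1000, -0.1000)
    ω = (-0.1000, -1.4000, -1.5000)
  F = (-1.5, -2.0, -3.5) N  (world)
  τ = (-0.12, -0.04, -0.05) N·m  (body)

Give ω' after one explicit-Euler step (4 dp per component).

precession coupling ω×(Iω) = (-0.0420, 0.0060, -0.0028)
(τ − ω×Iω)/I = (-0.9750, -0.7667, -1.1800)
ω + α·dt = (-0.1975, -1.4767, -1.6180)

ω' = (-0.1975, -1.4767, -1.6180)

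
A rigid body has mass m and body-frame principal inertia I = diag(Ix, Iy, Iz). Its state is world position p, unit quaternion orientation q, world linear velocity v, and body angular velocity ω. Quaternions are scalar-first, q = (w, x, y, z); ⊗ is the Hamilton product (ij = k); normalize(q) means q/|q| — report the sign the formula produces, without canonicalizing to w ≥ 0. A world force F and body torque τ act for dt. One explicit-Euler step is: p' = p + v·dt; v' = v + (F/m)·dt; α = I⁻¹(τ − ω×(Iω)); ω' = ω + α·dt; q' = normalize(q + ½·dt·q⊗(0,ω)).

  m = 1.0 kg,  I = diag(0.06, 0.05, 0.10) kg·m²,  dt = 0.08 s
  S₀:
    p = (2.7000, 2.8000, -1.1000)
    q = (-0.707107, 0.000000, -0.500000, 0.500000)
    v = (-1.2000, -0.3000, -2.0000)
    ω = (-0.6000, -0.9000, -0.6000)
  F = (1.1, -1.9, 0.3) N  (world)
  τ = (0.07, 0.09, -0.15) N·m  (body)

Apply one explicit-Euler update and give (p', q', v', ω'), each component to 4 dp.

(τ − ω×Iω)/I = (0.7167, 2.0880, -1.4460)
new body rate ω' = (-0.5427, -0.7330, -0.7157)
2q̇ = q⊗(0,ω) = (-0.1500000, 1.1742642, 0.3363963, 0.1242642)
q + ½dt·q⊗(0,ω), renormalized = (-0.7122, 0.0469, -0.4859, 0.5044)
a = F/m = (1.1000, -1.9000, 0.3000)
p' = p + v·dt = (2.6040, 2.7760, -1.2600)
v' = v + a·dt = (-1.1120, -0.4520, -1.9760)

p' = (2.6040, 2.7760, -1.2600)
q' = (-0.7122, 0.0469, -0.4859, 0.5044)
v' = (-1.1120, -0.4520, -1.9760)
ω' = (-0.5427, -0.7330, -0.7157)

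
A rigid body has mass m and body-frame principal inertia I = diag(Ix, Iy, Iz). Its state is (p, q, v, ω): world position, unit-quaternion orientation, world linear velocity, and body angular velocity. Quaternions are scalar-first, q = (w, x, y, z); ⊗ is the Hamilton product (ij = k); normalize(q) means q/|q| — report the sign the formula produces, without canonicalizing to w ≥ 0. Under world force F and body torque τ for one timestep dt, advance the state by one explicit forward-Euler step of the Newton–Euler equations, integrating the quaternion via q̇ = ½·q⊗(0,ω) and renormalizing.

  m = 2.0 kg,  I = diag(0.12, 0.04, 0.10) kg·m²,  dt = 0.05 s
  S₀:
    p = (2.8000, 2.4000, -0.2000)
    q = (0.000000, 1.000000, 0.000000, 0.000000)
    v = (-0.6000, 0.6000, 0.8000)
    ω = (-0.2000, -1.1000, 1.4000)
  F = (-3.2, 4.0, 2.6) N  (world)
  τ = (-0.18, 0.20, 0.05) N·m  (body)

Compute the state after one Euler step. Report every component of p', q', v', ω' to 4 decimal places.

α = I⁻¹(τ − ω×Iω) = (-0.7300, 5.1400, 0.6760)
ω + α·dt = (-0.2365, -0.8430, 1.4338)
2q̇ = q⊗(0,ω) = (0.2000000, 0.0000000, -1.4000000, -1.1000000)
q' = normalize(q + ½dt·q⊗(0,ω)) = (0.0050, 0.9990, -0.0350, -0.0275)
p' = p + v·dt = (2.7700, 2.4300, -0.1600)
new velocity v' = (-0.6800, 0.7000, 0.8650)

p' = (2.7700, 2.4300, -0.1600)
q' = (0.0050, 0.9990, -0.0350, -0.0275)
v' = (-0.6800, 0.7000, 0.8650)
ω' = (-0.2365, -0.8430, 1.4338)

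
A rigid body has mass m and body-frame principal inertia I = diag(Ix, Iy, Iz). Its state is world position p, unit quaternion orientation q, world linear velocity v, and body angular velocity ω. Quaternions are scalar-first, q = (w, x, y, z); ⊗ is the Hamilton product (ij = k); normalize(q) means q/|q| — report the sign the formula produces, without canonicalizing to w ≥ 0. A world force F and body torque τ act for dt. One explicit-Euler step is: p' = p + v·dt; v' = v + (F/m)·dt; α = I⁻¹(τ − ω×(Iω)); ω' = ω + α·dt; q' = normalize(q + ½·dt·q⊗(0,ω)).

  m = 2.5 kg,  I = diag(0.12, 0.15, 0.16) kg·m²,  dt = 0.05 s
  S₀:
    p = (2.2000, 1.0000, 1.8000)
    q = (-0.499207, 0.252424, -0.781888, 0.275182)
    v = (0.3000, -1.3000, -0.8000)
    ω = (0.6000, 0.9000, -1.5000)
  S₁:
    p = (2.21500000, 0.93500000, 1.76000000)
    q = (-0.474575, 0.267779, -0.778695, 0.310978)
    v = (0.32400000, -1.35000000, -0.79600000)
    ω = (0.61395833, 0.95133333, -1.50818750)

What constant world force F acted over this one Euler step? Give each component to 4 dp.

velocity change Δv = (0.02400000, -0.05000000, 0.00400000)
applied force F = (1.2000, -2.5000, 0.2000)

F = (1.2000, -2.5000, 0.2000)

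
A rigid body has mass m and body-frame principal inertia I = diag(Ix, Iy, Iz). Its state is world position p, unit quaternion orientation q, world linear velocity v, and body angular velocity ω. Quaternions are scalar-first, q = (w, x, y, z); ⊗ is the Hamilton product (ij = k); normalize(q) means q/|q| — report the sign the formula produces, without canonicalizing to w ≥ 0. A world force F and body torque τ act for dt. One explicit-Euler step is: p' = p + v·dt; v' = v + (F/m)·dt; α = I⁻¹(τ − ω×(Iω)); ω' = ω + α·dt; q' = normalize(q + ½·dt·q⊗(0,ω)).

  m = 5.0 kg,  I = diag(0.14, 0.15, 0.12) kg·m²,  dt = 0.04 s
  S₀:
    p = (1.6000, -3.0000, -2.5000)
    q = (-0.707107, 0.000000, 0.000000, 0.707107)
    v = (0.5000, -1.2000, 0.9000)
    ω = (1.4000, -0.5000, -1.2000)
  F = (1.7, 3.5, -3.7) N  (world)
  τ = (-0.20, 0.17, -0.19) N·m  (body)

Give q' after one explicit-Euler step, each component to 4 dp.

q' = (-0.6896, -0.0127, 0.0269, 0.7235)

2q̇ = q⊗(0,ω) = (0.8485284, -0.6363963, 1.3435033, 0.8485284)
updated quaternion q' = (-0.6896, -0.0127, 0.0269, 0.7235)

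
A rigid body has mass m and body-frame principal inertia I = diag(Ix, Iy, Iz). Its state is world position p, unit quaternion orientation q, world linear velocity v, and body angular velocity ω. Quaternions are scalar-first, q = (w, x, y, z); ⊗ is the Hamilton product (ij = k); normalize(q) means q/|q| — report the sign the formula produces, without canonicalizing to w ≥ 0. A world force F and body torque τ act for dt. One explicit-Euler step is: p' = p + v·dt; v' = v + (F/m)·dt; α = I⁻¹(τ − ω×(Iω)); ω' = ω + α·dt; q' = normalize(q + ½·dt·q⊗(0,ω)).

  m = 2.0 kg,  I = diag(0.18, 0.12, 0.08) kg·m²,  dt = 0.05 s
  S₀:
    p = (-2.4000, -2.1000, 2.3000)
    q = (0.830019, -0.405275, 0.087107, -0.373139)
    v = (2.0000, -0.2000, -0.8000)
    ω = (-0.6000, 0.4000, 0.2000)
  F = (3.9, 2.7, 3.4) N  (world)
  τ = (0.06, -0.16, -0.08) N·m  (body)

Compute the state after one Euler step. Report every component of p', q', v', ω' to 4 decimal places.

p' = (-2.3000, -2.1100, 2.2600)
q' = (0.8248, -0.4135, 0.1030, -0.3717)
v' = (2.0975, -0.1325, -0.7150)
ω' = (-0.5824, 0.3383, 0.1410)

new position p' = (-2.3000, -2.1100, 2.2600)
v + (F/m)dt = (2.0975, -0.1325, -0.7150)
α = I⁻¹(τ − ω×Iω) = (0.3511, -1.2333, -1.1800)
ω' = ω + α·dt = (-0.5824, 0.3383, 0.1410)
q⊗(0,ω) = (-0.2033800, -0.3313344, 0.6369460, 0.0561580)
updated quaternion q' = (0.8248, -0.4135, 0.1030, -0.3717)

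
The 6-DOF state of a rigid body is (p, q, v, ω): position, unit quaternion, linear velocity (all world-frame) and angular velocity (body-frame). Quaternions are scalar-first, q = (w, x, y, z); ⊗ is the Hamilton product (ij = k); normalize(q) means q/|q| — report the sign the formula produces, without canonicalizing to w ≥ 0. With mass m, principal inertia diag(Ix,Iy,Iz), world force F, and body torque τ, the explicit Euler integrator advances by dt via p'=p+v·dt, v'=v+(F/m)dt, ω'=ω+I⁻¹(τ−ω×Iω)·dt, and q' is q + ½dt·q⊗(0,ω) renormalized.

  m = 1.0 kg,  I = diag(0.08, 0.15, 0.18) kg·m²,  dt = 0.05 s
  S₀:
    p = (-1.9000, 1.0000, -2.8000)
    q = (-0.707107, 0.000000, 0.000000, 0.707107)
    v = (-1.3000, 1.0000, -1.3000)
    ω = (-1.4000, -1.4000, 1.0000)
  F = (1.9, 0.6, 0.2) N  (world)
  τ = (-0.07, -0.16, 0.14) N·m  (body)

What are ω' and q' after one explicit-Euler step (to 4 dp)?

(τ − ω×Iω)/I = (-0.3500, -2.0000, 0.0156)
ω + α·dt = (-1.4175, -1.5000, 1.0008)
Hamilton product q⊗(0,ω) = (-0.7071070, 1.9798996, 0.0000000, -0.7071070)
q + ½dt·q⊗(0,ω), renormalized = (-0.7237, 0.0494, 0.0000, 0.6884)

ω' = (-1.4175, -1.5000, 1.0008)
q' = (-0.7237, 0.0494, 0.0000, 0.6884)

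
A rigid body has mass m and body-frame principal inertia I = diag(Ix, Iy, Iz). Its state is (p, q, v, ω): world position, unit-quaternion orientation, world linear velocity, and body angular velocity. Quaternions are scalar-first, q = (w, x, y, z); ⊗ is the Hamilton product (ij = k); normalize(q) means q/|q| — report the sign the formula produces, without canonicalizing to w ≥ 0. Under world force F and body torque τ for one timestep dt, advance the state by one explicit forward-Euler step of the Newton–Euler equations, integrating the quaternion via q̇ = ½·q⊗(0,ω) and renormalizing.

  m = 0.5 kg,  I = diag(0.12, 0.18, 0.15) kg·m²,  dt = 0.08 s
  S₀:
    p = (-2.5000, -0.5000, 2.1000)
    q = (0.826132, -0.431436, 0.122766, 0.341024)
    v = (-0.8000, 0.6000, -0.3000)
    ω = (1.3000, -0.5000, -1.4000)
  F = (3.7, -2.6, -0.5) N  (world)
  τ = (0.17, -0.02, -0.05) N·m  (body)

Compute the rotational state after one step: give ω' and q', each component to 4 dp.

angular accel α = (1.5917, -0.4144, -0.0733)
new body rate ω' = (1.4273, -0.5332, -1.4059)
q⊗(0,ω) = (1.0996834, 1.0726112, -0.5737452, -1.1004626)
q + ½dt·q⊗(0,ω), renormalized = (0.8674, -0.3873, 0.0995, 0.2961)

ω' = (1.4273, -0.5332, -1.4059)
q' = (0.8674, -0.3873, 0.0995, 0.2961)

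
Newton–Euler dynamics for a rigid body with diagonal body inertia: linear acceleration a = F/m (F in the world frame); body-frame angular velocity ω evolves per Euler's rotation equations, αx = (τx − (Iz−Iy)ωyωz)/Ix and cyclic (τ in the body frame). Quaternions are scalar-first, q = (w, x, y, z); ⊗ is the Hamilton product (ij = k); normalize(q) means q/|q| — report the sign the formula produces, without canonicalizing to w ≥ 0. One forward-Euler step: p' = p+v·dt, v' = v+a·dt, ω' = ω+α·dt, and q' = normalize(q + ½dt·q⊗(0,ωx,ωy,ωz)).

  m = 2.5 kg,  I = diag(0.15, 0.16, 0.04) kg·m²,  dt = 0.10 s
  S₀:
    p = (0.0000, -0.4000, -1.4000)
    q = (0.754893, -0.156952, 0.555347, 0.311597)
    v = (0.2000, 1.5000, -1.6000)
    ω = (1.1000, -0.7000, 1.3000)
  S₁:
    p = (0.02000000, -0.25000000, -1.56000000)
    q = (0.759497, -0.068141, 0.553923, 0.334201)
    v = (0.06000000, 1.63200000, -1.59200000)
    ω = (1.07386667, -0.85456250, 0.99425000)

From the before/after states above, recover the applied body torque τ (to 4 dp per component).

Δω = ω₁−ω₀ = (-0.02613333, -0.15456250, -0.30575000)
applied torque τ = (0.0700, -0.0900, -0.1300)

τ = (0.0700, -0.0900, -0.1300)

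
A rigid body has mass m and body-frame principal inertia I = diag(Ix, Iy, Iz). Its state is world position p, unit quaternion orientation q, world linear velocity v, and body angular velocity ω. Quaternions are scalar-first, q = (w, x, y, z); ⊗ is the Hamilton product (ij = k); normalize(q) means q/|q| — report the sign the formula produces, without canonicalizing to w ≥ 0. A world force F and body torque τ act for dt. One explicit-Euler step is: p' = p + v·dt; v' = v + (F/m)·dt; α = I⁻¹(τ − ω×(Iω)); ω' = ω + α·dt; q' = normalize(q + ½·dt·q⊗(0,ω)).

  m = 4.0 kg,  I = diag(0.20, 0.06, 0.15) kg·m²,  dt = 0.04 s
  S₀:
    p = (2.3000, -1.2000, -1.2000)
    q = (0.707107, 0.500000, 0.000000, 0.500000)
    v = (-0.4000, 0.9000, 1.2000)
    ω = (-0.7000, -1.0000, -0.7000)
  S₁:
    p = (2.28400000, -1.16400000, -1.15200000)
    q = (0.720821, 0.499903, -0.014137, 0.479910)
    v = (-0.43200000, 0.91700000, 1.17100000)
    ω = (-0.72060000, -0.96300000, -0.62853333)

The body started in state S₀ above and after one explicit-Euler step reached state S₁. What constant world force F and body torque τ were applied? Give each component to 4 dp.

F = (-3.2000, 1.7000, -2.9000)
τ = (-0.0400, 0.0800, 0.1700)

v₁ − v₀ = (-0.03200000, 0.01700000, -0.02900000)
F = m·Δv/dt = (-3.2000, 1.7000, -2.9000)
rate change Δω = (-0.02060000, 0.03700000, 0.07146667)
precession coupling = (0.0630, 0.0245, -0.0980)
τ = I·(Δω/dt) + ω₀×(Iω₀) = (-0.0400, 0.0800, 0.1700)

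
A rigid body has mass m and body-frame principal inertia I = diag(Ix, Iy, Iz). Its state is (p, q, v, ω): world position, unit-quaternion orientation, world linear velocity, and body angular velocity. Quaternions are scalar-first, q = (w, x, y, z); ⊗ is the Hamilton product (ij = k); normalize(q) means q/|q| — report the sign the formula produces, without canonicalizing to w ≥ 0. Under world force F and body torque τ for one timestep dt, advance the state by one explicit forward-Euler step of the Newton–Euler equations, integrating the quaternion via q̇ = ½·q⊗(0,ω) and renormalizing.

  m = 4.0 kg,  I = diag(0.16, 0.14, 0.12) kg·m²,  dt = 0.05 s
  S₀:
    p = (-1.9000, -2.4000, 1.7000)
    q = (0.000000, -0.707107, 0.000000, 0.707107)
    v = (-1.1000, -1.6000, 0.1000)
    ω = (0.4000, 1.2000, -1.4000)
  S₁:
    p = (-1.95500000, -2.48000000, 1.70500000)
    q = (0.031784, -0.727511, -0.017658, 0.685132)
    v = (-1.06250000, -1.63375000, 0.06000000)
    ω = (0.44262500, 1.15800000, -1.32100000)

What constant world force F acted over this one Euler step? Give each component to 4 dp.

velocity change Δv = (0.03750000, -0.03375000, -0.04000000)
F = m·Δv/dt = (3.0000, -2.7000, -3.2000)

F = (3.0000, -2.7000, -3.2000)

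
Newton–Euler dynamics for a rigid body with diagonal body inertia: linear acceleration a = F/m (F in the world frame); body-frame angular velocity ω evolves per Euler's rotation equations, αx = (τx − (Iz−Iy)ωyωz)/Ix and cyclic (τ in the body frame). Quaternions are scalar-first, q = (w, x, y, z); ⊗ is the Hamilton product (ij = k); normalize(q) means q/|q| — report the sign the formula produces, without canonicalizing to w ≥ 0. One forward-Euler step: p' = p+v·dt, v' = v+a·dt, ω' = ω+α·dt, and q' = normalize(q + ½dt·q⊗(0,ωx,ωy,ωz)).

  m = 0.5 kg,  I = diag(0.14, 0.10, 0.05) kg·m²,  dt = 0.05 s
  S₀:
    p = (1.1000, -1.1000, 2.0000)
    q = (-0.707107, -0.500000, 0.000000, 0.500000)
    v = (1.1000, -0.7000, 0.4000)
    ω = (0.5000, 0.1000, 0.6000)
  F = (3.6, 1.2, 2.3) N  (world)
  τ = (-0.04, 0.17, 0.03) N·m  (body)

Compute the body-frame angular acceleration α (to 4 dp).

α = (-0.2643, 1.4300, 0.6400)

ω×(Iω) gyroscopic = (-0.0030, 0.0270, -0.0020)
(τ − ω×Iω)/I = (-0.2643, 1.4300, 0.6400)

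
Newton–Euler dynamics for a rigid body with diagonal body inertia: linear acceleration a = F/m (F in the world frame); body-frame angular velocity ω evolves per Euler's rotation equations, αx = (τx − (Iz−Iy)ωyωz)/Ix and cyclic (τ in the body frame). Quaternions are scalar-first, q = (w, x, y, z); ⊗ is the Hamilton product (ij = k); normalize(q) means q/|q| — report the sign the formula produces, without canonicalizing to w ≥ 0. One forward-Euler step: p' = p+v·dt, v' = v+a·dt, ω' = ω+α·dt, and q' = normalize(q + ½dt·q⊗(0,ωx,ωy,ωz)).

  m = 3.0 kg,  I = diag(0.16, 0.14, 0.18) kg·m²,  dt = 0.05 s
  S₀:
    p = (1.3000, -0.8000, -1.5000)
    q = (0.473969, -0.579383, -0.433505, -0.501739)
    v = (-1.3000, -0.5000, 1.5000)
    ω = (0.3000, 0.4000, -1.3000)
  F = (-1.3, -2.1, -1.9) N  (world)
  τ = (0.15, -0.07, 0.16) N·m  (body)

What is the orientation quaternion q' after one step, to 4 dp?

q⊗(0,ω) = (-0.3050438, 0.9064428, -0.7141320, -0.7178614)
updated quaternion q' = (0.4661, -0.5564, -0.4511, -0.5194)

q' = (0.4661, -0.5564, -0.4511, -0.5194)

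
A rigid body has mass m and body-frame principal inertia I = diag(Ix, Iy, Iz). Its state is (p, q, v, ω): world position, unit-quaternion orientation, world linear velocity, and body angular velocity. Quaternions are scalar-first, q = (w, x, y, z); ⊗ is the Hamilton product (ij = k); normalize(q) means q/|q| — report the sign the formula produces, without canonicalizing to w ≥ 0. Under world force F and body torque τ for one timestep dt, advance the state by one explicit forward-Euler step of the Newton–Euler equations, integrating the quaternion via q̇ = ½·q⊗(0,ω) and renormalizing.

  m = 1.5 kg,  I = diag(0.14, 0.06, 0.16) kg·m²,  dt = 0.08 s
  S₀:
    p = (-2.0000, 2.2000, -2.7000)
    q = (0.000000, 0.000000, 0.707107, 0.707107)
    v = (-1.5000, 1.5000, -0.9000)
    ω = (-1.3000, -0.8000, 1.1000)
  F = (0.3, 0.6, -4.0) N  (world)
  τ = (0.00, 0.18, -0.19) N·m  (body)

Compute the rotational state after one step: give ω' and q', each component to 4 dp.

ω' = (-1.2497, -0.5981, 1.0466)
q' = (-0.0085, 0.0536, 0.6684, 0.7418)

ω×(Iω) gyroscopic = (-0.0880, 0.0286, -0.0832)
angular accel α = (0.6286, 2.5233, -0.6675)
ω + α·dt = (-1.2497, -0.5981, 1.0466)
q⊗(0,ω) = (-0.2121321, 1.3435033, -0.9192391, 0.9192391)
updated quaternion q' = (-0.0085, 0.0536, 0.6684, 0.7418)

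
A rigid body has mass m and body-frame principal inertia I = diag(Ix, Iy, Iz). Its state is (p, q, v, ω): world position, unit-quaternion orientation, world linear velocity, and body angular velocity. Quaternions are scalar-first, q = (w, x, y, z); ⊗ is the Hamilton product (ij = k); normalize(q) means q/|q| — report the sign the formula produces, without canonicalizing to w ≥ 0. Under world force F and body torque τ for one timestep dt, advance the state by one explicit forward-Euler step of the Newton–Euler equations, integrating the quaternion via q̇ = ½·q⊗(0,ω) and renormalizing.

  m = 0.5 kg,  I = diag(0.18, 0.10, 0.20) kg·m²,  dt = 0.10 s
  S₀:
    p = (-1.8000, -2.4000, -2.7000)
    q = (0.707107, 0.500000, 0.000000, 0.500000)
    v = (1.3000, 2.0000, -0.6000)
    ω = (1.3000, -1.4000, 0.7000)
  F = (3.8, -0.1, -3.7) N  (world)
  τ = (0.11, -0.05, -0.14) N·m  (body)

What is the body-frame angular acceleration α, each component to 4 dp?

α = (1.1556, -0.3180, -1.4280)

precession coupling ω×(Iω) = (-0.0980, -0.0182, 0.1456)
α = I⁻¹(τ − ω×Iω) = (1.1556, -0.3180, -1.4280)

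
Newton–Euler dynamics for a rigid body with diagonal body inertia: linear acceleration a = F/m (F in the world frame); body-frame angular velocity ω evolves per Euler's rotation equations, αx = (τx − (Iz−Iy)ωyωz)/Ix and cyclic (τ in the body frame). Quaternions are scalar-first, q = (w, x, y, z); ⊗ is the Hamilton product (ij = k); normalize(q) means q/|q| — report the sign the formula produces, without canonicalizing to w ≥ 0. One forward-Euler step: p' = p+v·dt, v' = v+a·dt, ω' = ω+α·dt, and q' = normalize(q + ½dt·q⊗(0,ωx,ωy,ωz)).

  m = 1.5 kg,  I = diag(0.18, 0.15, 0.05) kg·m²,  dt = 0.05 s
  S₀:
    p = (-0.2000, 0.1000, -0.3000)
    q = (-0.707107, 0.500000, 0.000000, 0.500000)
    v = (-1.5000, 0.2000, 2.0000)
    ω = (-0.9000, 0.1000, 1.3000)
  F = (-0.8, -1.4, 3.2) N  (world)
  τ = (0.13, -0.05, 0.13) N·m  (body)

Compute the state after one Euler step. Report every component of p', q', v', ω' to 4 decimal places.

p' = (-0.2750, 0.1100, -0.2000)
q' = (-0.7115, 0.5143, -0.0292, 0.4779)
v' = (-1.5267, 0.1533, 2.1067)
ω' = (-0.8603, 0.1340, 1.4273)

linear accel F/m = (-0.5333, -0.9333, 2.1333)
p + v·dt = (-0.2750, 0.1100, -0.2000)
new velocity v' = (-1.5267, 0.1533, 2.1067)
gyro term ω×Iω = (-0.0130, -0.1521, 0.0027)
angular accel α = (0.7944, 0.6807, 2.5460)
ω' = ω + α·dt = (-0.8603, 0.1340, 1.4273)
q⊗(0,ω) = (-0.2000000, 0.5863963, -1.1707107, -0.8692391)
q + ½dt·q⊗(0,ω), renormalized = (-0.7115, 0.5143, -0.0292, 0.4779)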